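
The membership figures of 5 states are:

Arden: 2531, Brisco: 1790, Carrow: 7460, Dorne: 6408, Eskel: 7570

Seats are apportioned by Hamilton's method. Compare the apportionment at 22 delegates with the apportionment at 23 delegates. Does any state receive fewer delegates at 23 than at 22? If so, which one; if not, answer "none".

At 22 seats: Arden 2, Brisco 2, Carrow 6, Dorne 6, Eskel 6.
At 23 seats: Arden 2, Brisco 1, Carrow 7, Dorne 6, Eskel 7.
Brisco drops from 2 to 1.

Brisco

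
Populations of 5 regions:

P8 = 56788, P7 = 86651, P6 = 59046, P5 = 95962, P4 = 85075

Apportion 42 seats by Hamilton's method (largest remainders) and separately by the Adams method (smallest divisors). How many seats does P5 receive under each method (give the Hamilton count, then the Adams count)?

11 and 10

Hamilton: P8 6, P7 10, P6 6, P5 11, P4 9.
Adams: P8 6, P7 10, P6 7, P5 10, P4 9.
P5 gets 11 under Hamilton and 10 under Adams.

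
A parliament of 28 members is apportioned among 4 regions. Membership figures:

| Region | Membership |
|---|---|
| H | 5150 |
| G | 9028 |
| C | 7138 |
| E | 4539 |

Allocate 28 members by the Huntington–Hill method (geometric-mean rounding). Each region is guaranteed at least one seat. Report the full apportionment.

With divisor 946: modified quotas H 5.444, G 9.543, C 7.545, E 4.798.
Geometric-mean thresholds: H √(5·6)=5.477, G √(9·10)=9.487, C √(7·8)=7.483, E √(4·5)=4.472.
Each quota rounded against its threshold gives H 5, G 10, C 8, E 5 (total 28).

H: 5, G: 10, C: 8, E: 5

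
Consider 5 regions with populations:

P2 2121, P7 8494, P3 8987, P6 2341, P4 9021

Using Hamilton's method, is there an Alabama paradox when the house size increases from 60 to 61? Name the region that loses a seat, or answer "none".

P6

At 60 seats: P2 4, P7 16, P3 17, P6 5, P4 18.
At 61 seats: P2 4, P7 17, P3 18, P6 4, P4 18.
P6 drops from 5 to 4.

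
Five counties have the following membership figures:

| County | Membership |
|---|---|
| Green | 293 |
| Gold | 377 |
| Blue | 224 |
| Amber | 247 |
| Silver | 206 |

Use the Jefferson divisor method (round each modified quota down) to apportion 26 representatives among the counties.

Green=6; Gold=7; Blue=4; Amber=5; Silver=4

Standard divisor 1347/26 ≈ 51.808; standard quotas: Green 5.656, Gold 7.277, Blue 4.324, Amber 4.768, Silver 3.976.
Rounding down gives 5, 7, 4, 4, 3 = 23 seats, so the divisor must be adjusted.
With modified divisor 48: modified quotas Green 6.104, Gold 7.854, Blue 4.667, Amber 5.146, Silver 4.292.
Rounding down: Green 6, Gold 7, Blue 4, Amber 5, Silver 4 (total 26).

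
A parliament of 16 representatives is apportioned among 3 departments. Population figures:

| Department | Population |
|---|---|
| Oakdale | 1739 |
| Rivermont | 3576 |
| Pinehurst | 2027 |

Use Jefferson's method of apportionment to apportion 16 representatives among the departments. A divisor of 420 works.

Oakdale 4; Rivermont 8; Pinehurst 4

With modified divisor 420: modified quotas Oakdale 4.140, Rivermont 8.514, Pinehurst 4.826.
Rounding down: Oakdale 4, Rivermont 8, Pinehurst 4 (total 16).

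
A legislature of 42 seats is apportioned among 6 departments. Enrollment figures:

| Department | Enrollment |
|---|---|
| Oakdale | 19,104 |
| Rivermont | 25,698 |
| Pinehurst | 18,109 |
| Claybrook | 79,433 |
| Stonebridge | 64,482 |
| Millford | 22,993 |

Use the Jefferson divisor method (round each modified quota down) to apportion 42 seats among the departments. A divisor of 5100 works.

With modified divisor 5100: modified quotas Oakdale 3.746, Rivermont 5.039, Pinehurst 3.551, Claybrook 15.575, Stonebridge 12.644, Millford 4.508.
Rounding down: Oakdale 3, Rivermont 5, Pinehurst 3, Claybrook 15, Stonebridge 12, Millford 4 (total 42).

Oakdale: 3, Rivermont: 5, Pinehurst: 3, Claybrook: 15, Stonebridge: 12, Millford: 4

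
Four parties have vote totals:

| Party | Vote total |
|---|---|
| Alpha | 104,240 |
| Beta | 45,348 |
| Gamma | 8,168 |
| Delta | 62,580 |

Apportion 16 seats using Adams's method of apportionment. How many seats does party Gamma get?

Standard divisor 220336/16 ≈ 13771; standard quotas: Alpha 7.570, Beta 3.293, Gamma 0.593, Delta 4.544.
Rounding up gives 8, 4, 1, 5 = 18 seats, so the divisor must be adjusted.
With modified divisor 15400: modified quotas Alpha 6.769, Beta 2.945, Gamma 0.530, Delta 4.064.
Rounding up: Alpha 7, Beta 3, Gamma 1, Delta 5 (total 16).
Gamma receives 1.

1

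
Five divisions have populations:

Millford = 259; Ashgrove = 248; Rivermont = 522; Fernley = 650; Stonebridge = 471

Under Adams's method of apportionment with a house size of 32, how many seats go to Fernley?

9

Standard divisor 2150/32 ≈ 67.188; standard quotas: Millford 3.855, Ashgrove 3.691, Rivermont 7.769, Fernley 9.674, Stonebridge 7.010.
Rounding up gives 4, 4, 8, 10, 8 = 34 seats, so the divisor must be adjusted.
With modified divisor 73: modified quotas Millford 3.548, Ashgrove 3.397, Rivermont 7.151, Fernley 8.904, Stonebridge 6.452.
Rounding up: Millford 4, Ashgrove 4, Rivermont 8, Fernley 9, Stonebridge 7 (total 32).
Fernley receives 9.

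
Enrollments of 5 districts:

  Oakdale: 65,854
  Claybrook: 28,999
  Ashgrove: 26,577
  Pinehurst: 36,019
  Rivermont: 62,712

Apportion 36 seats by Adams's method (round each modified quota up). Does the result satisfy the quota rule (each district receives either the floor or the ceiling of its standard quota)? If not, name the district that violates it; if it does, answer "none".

Standard quotas: Oakdale 10.768, Claybrook 4.742, Ashgrove 4.346, Pinehurst 5.890, Rivermont 10.254.
Adams allocation: Oakdale 10, Claybrook 5, Ashgrove 5, Pinehurst 6, Rivermont 10.
Every allocation lies between the lower and upper quota.

none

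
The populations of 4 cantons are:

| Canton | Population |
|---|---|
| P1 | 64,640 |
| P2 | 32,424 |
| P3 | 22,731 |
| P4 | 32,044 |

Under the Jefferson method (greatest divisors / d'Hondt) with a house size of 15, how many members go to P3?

Standard divisor 151839/15 ≈ 10122.6; standard quotas: P1 6.386, P2 3.203, P3 2.246, P4 3.166.
Rounding down gives 6, 3, 2, 3 = 14 seats, so the divisor must be adjusted.
With modified divisor 8700: modified quotas P1 7.430, P2 3.727, P3 2.613, P4 3.683.
Rounding down: P1 7, P2 3, P3 2, P4 3 (total 15).
P3 receives 2.

2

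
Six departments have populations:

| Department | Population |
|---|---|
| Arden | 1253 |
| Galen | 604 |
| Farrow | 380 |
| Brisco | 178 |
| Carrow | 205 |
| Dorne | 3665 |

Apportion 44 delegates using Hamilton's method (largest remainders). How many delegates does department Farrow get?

3

Total 6285; standard divisor 6285/44 ≈ 142.841.
Standard quotas: Arden 8.772, Galen 4.228, Farrow 2.660, Brisco 1.246, Carrow 1.435, Dorne 25.658.
Lower quotas: Arden 8, Galen 4, Farrow 2, Brisco 1, Carrow 1, Dorne 25 (sum 41, leaving 3 seats).
Remainders in descending order: Arden 0.772, Farrow 0.660, Dorne 0.658, Carrow 0.435, Brisco 0.246, Galen 0.228.
The surplus seats go to Arden, Farrow, Dorne.
Farrow receives 3.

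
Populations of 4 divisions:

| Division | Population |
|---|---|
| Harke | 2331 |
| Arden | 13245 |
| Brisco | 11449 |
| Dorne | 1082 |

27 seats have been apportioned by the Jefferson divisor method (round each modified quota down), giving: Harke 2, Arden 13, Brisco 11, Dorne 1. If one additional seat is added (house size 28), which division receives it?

Brisco

Priority for the next seat is population ÷ (current seats + 1).
Priorities: Harke 777.000, Arden 946.071, Brisco 954.083, Dorne 541.000.
Highest priority: Brisco.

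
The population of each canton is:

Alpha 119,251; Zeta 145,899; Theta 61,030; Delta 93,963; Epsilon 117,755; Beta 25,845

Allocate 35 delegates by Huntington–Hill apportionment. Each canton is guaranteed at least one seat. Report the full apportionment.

With divisor 16545: modified quotas Alpha 7.208, Zeta 8.818, Theta 3.689, Delta 5.679, Epsilon 7.117, Beta 1.562.
Geometric-mean thresholds: Alpha √(7·8)=7.483, Zeta √(8·9)=8.485, Theta √(3·4)=3.464, Delta √(5·6)=5.477, Epsilon √(7·8)=7.483, Beta √(1·2)=1.414.
Each quota rounded against its threshold gives Alpha 7, Zeta 9, Theta 4, Delta 6, Epsilon 7, Beta 2 (total 35).

Alpha=7; Zeta=9; Theta=4; Delta=6; Epsilon=7; Beta=2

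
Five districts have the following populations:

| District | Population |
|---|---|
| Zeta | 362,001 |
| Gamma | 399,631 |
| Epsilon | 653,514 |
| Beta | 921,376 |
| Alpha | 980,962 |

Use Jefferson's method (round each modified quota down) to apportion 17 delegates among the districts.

Zeta: 2, Gamma: 2, Epsilon: 3, Beta: 5, Alpha: 5

Standard divisor 3317484/17 ≈ 195146.118; standard quotas: Zeta 1.855, Gamma 2.048, Epsilon 3.349, Beta 4.721, Alpha 5.027.
Rounding down gives 1, 2, 3, 4, 5 = 15 seats, so the divisor must be adjusted.
With modified divisor 172200: modified quotas Zeta 2.102, Gamma 2.321, Epsilon 3.795, Beta 5.351, Alpha 5.697.
Rounding down: Zeta 2, Gamma 2, Epsilon 3, Beta 5, Alpha 5 (total 17).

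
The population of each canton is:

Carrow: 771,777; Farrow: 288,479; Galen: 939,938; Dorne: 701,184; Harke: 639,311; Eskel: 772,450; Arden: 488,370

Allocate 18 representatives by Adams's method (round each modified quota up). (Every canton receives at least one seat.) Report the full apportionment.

Carrow: 3, Farrow: 1, Galen: 3, Dorne: 3, Harke: 3, Eskel: 3, Arden: 2

Standard divisor 4601509/18 ≈ 255639.389; standard quotas: Carrow 3.019, Farrow 1.128, Galen 3.677, Dorne 2.743, Harke 2.501, Eskel 3.022, Arden 1.910.
Rounding up gives 4, 2, 4, 3, 3, 4, 2 = 22 seats, so the divisor must be adjusted.
With modified divisor 316480: modified quotas Carrow 2.439, Farrow 0.912, Galen 2.970, Dorne 2.216, Harke 2.020, Eskel 2.441, Arden 1.543.
Rounding up: Carrow 3, Farrow 1, Galen 3, Dorne 3, Harke 3, Eskel 3, Arden 2 (total 18).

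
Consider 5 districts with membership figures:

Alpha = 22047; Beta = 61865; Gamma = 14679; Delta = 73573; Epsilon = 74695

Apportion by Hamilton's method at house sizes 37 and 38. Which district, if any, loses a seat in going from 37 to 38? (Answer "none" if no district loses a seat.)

Alpha

At 37 seats: Alpha 4, Beta 9, Gamma 2, Delta 11, Epsilon 11.
At 38 seats: Alpha 3, Beta 10, Gamma 2, Delta 11, Epsilon 12.
Alpha drops from 4 to 3.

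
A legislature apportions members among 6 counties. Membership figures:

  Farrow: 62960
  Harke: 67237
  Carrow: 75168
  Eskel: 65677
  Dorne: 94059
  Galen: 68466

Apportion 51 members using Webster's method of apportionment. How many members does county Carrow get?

Standard divisor 433567/51 ≈ 8501.314; standard quotas: Farrow 7.406, Harke 7.909, Carrow 8.842, Eskel 7.726, Dorne 11.064, Galen 8.054.
Rounding to the nearest integer gives Farrow 7, Harke 8, Carrow 9, Eskel 8, Dorne 11, Galen 8 — total 51, matching the house size, so no adjustment is needed.
Carrow receives 9.

9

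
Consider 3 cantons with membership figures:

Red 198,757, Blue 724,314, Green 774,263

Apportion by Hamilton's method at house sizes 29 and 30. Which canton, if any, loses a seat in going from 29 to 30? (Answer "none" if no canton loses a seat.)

Red

At 29 seats: Red 4, Blue 12, Green 13.
At 30 seats: Red 3, Blue 13, Green 14.
Red drops from 4 to 3.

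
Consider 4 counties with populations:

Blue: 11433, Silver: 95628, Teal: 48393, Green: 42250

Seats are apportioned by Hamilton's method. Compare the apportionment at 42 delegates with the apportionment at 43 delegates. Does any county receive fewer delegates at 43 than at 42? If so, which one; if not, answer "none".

At 42 seats: Blue 3, Silver 20, Teal 10, Green 9.
At 43 seats: Blue 2, Silver 21, Teal 11, Green 9.
Blue drops from 3 to 2.

Blue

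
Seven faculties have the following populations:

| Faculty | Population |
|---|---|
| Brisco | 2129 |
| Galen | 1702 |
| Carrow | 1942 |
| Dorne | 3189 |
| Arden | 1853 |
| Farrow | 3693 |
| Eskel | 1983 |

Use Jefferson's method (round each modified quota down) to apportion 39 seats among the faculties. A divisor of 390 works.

With modified divisor 390: modified quotas Brisco 5.459, Galen 4.364, Carrow 4.979, Dorne 8.177, Arden 4.751, Farrow 9.469, Eskel 5.085.
Rounding down: Brisco 5, Galen 4, Carrow 4, Dorne 8, Arden 4, Farrow 9, Eskel 5 (total 39).

Brisco 5; Galen 4; Carrow 4; Dorne 8; Arden 4; Farrow 9; Eskel 5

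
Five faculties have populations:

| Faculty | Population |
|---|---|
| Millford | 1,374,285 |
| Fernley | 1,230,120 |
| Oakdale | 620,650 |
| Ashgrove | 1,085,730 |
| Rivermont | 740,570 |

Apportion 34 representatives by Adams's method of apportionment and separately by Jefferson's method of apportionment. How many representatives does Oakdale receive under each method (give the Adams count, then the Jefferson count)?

Adams: Millford 9, Fernley 8, Oakdale 5, Ashgrove 7, Rivermont 5.
Jefferson: Millford 10, Fernley 8, Oakdale 4, Ashgrove 7, Rivermont 5.
Oakdale gets 5 under Adams and 4 under Jefferson.

5 and 4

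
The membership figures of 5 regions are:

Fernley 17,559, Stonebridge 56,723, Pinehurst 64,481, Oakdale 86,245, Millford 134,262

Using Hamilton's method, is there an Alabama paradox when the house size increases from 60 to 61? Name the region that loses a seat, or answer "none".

Stonebridge

At 60 seats: Fernley 3, Stonebridge 10, Pinehurst 11, Oakdale 14, Millford 22.
At 61 seats: Fernley 3, Stonebridge 9, Pinehurst 11, Oakdale 15, Millford 23.
Stonebridge drops from 10 to 9.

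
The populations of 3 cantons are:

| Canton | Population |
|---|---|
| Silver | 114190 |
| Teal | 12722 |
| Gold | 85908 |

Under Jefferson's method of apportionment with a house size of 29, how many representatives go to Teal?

1

Standard divisor 212820/29 ≈ 7338.621; standard quotas: Silver 15.560, Teal 1.734, Gold 11.706.
Rounding down gives 15, 1, 11 = 27 seats, so the divisor must be adjusted.
With modified divisor 6900: modified quotas Silver 16.549, Teal 1.844, Gold 12.450.
Rounding down: Silver 16, Teal 1, Gold 12 (total 29).
Teal receives 1.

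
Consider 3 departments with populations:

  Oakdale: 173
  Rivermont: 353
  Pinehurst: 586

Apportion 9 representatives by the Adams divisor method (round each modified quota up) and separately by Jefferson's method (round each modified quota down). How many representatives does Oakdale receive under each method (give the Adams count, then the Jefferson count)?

Adams: Oakdale 2, Rivermont 3, Pinehurst 4.
Jefferson: Oakdale 1, Rivermont 3, Pinehurst 5.
Oakdale gets 2 under Adams and 1 under Jefferson.

2 and 1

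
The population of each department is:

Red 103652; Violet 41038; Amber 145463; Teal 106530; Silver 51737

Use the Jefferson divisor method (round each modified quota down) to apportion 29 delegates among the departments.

Standard divisor 448420/29 ≈ 15462.759; standard quotas: Red 6.703, Violet 2.654, Amber 9.407, Teal 6.889, Silver 3.346.
Rounding down gives 6, 2, 9, 6, 3 = 26 seats, so the divisor must be adjusted.
With modified divisor 14100: modified quotas Red 7.351, Violet 2.910, Amber 10.317, Teal 7.555, Silver 3.669.
Rounding down: Red 7, Violet 2, Amber 10, Teal 7, Silver 3 (total 29).

Red=7, Violet=2, Amber=10, Teal=7, Silver=3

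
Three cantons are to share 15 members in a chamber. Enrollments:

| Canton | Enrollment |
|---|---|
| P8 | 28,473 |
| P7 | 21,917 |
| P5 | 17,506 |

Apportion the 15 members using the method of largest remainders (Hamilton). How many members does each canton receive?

The standard divisor is 67896/15 ≈ 4526.4.
Standard quotas: P8 6.2904, P7 4.8420, P5 3.8675.
Lower quotas: P8 6, P7 4, P5 3 (sum 13, leaving 2 seats).
Remainders in descending order: P5 0.8675, P7 0.8420, P8 0.2904.
Largest remainders: P5, P7 receive the extra seats.

P8: 6; P7: 5; P5: 4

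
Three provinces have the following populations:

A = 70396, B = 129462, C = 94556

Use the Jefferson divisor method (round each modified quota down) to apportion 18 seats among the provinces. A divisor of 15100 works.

With modified divisor 15100: modified quotas A 4.662, B 8.574, C 6.262.
Rounding down: A 4, B 8, C 6 (total 18).

A=4, B=8, C=6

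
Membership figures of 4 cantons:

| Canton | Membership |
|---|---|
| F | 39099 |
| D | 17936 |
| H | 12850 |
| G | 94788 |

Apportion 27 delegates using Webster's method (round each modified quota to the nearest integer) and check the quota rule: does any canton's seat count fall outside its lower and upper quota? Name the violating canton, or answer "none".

none

Standard quotas: F 6.411, D 2.941, H 2.107, G 15.542.
Webster allocation: F 6, D 3, H 2, G 16.
Every allocation lies between the lower and upper quota.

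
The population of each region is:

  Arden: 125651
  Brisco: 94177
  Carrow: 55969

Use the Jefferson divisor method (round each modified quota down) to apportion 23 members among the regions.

Arden 11, Brisco 8, Carrow 4

Standard divisor 275797/23 ≈ 11991.174; standard quotas: Arden 10.479, Brisco 7.854, Carrow 4.668.
Rounding down gives 10, 7, 4 = 21 seats, so the divisor must be adjusted.
With modified divisor 11300: modified quotas Arden 11.120, Brisco 8.334, Carrow 4.953.
Rounding down: Arden 11, Brisco 8, Carrow 4 (total 23).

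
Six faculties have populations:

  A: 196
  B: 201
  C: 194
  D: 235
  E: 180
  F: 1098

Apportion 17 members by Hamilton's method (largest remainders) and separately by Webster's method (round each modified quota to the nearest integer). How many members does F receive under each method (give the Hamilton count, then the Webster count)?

Hamilton: A 2, B 2, C 1, D 2, E 1, F 9.
Webster: A 2, B 2, C 2, D 2, E 1, F 8.
F gets 9 under Hamilton and 8 under Webster.

9 and 8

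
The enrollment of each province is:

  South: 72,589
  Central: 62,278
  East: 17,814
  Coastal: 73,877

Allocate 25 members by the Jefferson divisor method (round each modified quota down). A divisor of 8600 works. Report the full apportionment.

South 8, Central 7, East 2, Coastal 8

With modified divisor 8600: modified quotas South 8.441, Central 7.242, East 2.071, Coastal 8.590.
Rounding down: South 8, Central 7, East 2, Coastal 8 (total 25).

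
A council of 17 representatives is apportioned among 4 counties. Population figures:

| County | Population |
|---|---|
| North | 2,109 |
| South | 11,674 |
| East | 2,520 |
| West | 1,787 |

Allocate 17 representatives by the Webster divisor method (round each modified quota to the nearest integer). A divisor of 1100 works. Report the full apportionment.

With modified divisor 1100: modified quotas North 1.917, South 10.613, East 2.291, West 1.625.
Rounding to the nearest integer: North 2, South 11, East 2, West 2 (total 17).

North 2, South 11, East 2, West 2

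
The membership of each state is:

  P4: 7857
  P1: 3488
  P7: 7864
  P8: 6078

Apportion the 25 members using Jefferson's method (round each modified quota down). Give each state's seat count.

P4: 8, P1: 3, P7: 8, P8: 6

Standard divisor 25287/25 ≈ 1011.48; standard quotas: P4 7.768, P1 3.448, P7 7.775, P8 6.009.
Rounding down gives 7, 3, 7, 6 = 23 seats, so the divisor must be adjusted.
With modified divisor 900: modified quotas P4 8.730, P1 3.876, P7 8.738, P8 6.753.
Rounding down: P4 8, P1 3, P7 8, P8 6 (total 25).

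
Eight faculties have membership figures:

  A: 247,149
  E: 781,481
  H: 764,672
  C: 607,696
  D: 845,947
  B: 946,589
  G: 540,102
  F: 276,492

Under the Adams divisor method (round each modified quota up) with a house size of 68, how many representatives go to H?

10

Standard divisor 5010128/68 ≈ 73678.353; standard quotas: A 3.354, E 10.607, H 10.379, C 8.248, D 11.482, B 12.848, G 7.331, F 3.753.
Rounding up gives 4, 11, 11, 9, 12, 13, 8, 4 = 72 seats, so the divisor must be adjusted.
With modified divisor 77700: modified quotas A 3.181, E 10.058, H 9.841, C 7.821, D 10.887, B 12.183, G 6.951, F 3.558.
Rounding up: A 4, E 11, H 10, C 8, D 11, B 13, G 7, F 4 (total 68).
H receives 10.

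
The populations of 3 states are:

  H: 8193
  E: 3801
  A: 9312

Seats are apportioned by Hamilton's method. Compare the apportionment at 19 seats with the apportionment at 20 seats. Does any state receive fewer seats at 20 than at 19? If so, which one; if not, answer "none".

E

At 19 seats: H 7, E 4, A 8.
At 20 seats: H 8, E 3, A 9.
E drops from 4 to 3.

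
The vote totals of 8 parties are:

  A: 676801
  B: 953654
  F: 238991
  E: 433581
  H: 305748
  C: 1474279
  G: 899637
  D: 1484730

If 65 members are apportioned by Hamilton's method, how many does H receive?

Total 6467421; standard divisor 6467421/65 ≈ 99498.785.
Standard quotas: A 6.8021, B 9.5846, F 2.4019, E 4.3577, H 3.0729, C 14.8171, G 9.0417, D 14.9221.
Lower quotas: A 6, B 9, F 2, E 4, H 3, C 14, G 9, D 14 (sum 61, leaving 4 seats).
Remainders in descending order: D 0.9221, C 0.8171, A 0.8021, B 0.5846, F 0.4019, E 0.3577, H 0.0729, G 0.0417.
Largest remainders: D, C, A, B receive the extra seats.
H receives 3.

3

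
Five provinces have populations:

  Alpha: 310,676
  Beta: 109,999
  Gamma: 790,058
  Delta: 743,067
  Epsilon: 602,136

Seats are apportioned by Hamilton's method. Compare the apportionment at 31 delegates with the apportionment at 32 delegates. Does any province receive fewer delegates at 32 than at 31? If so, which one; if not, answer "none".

At 31 seats: Alpha 4, Beta 1, Gamma 10, Delta 9, Epsilon 7.
At 32 seats: Alpha 4, Beta 1, Gamma 10, Delta 9, Epsilon 8.
No province's allocation decreased.

none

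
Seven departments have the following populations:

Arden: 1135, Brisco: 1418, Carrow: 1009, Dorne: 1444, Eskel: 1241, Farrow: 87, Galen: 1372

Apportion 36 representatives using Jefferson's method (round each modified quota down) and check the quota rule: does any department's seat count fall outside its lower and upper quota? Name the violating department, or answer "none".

Standard quotas: Arden 5.302, Brisco 6.624, Carrow 4.714, Dorne 6.746, Eskel 5.798, Farrow 0.406, Galen 6.410.
Jefferson allocation: Arden 5, Brisco 7, Carrow 5, Dorne 7, Eskel 6, Farrow 0, Galen 6.
Every allocation lies between the lower and upper quota.

none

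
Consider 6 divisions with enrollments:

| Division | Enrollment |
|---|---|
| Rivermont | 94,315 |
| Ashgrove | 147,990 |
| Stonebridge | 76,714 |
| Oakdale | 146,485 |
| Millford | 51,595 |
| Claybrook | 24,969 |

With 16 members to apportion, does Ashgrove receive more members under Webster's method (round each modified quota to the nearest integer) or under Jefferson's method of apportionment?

Webster: Rivermont 3, Ashgrove 4, Stonebridge 2, Oakdale 4, Millford 2, Claybrook 1.
Jefferson: Rivermont 3, Ashgrove 5, Stonebridge 2, Oakdale 5, Millford 1, Claybrook 0.
Ashgrove gets 4 under Webster and 5 under Jefferson.

Jefferson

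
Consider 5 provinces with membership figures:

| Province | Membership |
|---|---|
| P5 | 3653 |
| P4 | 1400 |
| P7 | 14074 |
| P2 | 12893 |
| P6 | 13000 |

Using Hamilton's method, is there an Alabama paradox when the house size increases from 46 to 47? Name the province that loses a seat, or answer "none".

At 46 seats: P5 4, P4 2, P7 14, P2 13, P6 13.
At 47 seats: P5 4, P4 1, P7 15, P2 13, P6 14.
P4 drops from 2 to 1.

P4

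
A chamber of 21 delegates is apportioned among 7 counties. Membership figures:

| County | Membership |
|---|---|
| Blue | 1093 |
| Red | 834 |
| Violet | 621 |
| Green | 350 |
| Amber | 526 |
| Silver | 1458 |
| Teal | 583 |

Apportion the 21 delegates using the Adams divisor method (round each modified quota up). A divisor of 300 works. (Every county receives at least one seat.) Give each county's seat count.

With modified divisor 300: modified quotas Blue 3.643, Red 2.780, Violet 2.070, Green 1.167, Amber 1.753, Silver 4.860, Teal 1.943.
Rounding up: Blue 4, Red 3, Violet 3, Green 2, Amber 2, Silver 5, Teal 2 (total 21).

Blue=4, Red=3, Violet=3, Green=2, Amber=2, Silver=5, Teal=2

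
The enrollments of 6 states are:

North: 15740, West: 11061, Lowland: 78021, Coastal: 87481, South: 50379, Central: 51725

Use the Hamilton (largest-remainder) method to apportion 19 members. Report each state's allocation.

North=1, West=1, Lowland=5, Coastal=6, South=3, Central=3

The standard divisor is 294407/19 ≈ 15495.105.
Standard quotas: North 1.0158, West 0.7138, Lowland 5.0352, Coastal 5.6457, South 3.2513, Central 3.3382.
Lower quotas: North 1, West 0, Lowland 5, Coastal 5, South 3, Central 3 (sum 17, leaving 2 seats).
Remainders in descending order: West 0.7138, Coastal 0.6457, Central 0.3382, South 0.2513, Lowland 0.0352, North 0.0158.
Largest remainders: West, Coastal receive the extra seats.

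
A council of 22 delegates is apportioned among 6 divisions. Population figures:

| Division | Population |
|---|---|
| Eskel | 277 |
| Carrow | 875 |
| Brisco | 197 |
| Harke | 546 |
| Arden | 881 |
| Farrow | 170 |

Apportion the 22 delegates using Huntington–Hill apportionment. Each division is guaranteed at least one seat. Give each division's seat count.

With divisor 135.5: modified quotas Eskel 2.044, Carrow 6.458, Brisco 1.454, Harke 4.030, Arden 6.502, Farrow 1.255.
Geometric-mean thresholds: Eskel √(2·3)=2.449, Carrow √(6·7)=6.481, Brisco √(1·2)=1.414, Harke √(4·5)=4.472, Arden √(6·7)=6.481, Farrow √(1·2)=1.414.
Each quota rounded against its threshold gives Eskel 2, Carrow 6, Brisco 2, Harke 4, Arden 7, Farrow 1 (total 22).

Eskel 2, Carrow 6, Brisco 2, Harke 4, Arden 7, Farrow 1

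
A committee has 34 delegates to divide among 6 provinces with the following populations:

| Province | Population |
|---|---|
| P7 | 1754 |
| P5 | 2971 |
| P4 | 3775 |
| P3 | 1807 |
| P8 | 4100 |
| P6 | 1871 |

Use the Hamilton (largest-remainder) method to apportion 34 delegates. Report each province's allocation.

P7: 4, P5: 6, P4: 8, P3: 4, P8: 8, P6: 4

Total 16278; standard divisor 16278/34 ≈ 478.765.
Standard quotas: P7 3.664, P5 6.206, P4 7.885, P3 3.774, P8 8.564, P6 3.908.
Lower quotas: P7 3, P5 6, P4 7, P3 3, P8 8, P6 3 (sum 30, leaving 4 seats).
Remainders in descending order: P6 0.908, P4 0.885, P3 0.774, P7 0.664, P8 0.564, P5 0.206.
The surplus seats go to P6, P4, P3, P7.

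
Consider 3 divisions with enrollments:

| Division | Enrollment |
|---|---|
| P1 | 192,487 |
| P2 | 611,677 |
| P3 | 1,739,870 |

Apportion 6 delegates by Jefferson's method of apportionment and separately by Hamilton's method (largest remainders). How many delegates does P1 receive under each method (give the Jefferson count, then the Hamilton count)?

Jefferson: P1 0, P2 1, P3 5.
Hamilton: P1 1, P2 1, P3 4.
P1 gets 0 under Jefferson and 1 under Hamilton.

0 and 1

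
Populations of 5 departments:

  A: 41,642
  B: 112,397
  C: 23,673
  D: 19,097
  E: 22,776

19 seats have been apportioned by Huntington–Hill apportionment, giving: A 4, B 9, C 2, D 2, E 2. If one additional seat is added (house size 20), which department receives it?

B

Priority for the next seat is population ÷ (√(s·(s+1))).
Priorities: A 9311.434, B 11847.684, C 9664.462, D 7796.318, E 9298.263.
Highest priority: B.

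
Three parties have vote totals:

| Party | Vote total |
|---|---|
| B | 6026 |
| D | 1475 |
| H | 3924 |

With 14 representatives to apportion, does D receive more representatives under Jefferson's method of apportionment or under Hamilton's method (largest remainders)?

Hamilton

Jefferson: B 8, D 1, H 5.
Hamilton: B 7, D 2, H 5.
D gets 1 under Jefferson and 2 under Hamilton.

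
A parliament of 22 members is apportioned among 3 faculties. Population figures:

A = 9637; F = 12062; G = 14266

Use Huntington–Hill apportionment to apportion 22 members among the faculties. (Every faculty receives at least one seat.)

A=6; F=7; G=9

With divisor 1647: modified quotas A 5.851, F 7.324, G 8.662.
Geometric-mean thresholds: A √(5·6)=5.477, F √(7·8)=7.483, G √(8·9)=8.485.
Each quota rounded against its threshold gives A 6, F 7, G 9 (total 22).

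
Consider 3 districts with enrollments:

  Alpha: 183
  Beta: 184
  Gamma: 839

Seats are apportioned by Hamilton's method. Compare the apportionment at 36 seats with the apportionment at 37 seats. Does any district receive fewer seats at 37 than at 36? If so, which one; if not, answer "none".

none

At 36 seats: Alpha 5, Beta 6, Gamma 25.
At 37 seats: Alpha 5, Beta 6, Gamma 26.
No district's allocation decreased.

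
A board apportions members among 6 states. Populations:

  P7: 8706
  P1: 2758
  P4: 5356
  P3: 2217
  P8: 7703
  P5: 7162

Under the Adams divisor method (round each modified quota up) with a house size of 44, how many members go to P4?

Standard divisor 33902/44 ≈ 770.5; standard quotas: P7 11.299, P1 3.579, P4 6.951, P3 2.877, P8 9.997, P5 9.295.
Rounding up gives 12, 4, 7, 3, 10, 10 = 46 seats, so the divisor must be adjusted.
With modified divisor 800: modified quotas P7 10.883, P1 3.447, P4 6.695, P3 2.771, P8 9.629, P5 8.953.
Rounding up: P7 11, P1 4, P4 7, P3 3, P8 10, P5 9 (total 44).
P4 receives 7.

7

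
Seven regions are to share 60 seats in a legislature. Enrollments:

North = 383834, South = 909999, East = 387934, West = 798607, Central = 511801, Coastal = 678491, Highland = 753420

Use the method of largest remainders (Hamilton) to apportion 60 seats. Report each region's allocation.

North 5; South 13; East 5; West 11; Central 7; Coastal 9; Highland 10

The standard divisor is 4424086/60 ≈ 73734.767.
Standard quotas: North 5.2056, South 12.3415, East 5.2612, West 10.8308, Central 6.9411, Coastal 9.2018, Highland 10.2180.
Lower quotas: North 5, South 12, East 5, West 10, Central 6, Coastal 9, Highland 10 (sum 57, leaving 3 seats).
Remainders in descending order: Central 0.9411, West 0.8308, South 0.3415, East 0.2612, Highland 0.2180, North 0.2056, Coastal 0.2018.
The surplus seats go to Central, West, South.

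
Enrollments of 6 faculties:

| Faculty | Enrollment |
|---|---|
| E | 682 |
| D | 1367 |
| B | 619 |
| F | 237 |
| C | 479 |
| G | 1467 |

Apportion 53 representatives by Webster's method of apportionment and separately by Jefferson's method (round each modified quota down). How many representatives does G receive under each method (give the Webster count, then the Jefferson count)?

16 and 17

Webster: E 7, D 15, B 7, F 3, C 5, G 16.
Jefferson: E 7, D 15, B 7, F 2, C 5, G 17.
G gets 16 under Webster and 17 under Jefferson.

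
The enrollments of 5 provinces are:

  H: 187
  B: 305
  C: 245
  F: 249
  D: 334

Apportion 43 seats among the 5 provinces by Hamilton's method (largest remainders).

The standard divisor is 1320/43 ≈ 30.698.
Standard quotas: H 6.092, B 9.936, C 7.981, F 8.111, D 10.880.
Lower quotas: H 6, B 9, C 7, F 8, D 10 (sum 40, leaving 3 seats).
Remainders in descending order: C 0.981, B 0.936, D 0.880, F 0.111, H 0.092.
The surplus seats go to C, B, D.

H=6; B=10; C=8; F=8; D=11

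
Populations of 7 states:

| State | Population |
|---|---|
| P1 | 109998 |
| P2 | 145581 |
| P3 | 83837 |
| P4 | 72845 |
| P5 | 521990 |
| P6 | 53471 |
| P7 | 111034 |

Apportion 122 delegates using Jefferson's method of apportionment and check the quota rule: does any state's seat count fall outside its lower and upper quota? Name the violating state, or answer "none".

Standard quotas: P1 12.214, P2 16.165, P3 9.309, P4 8.088, P5 57.959, P6 5.937, P7 12.329.
Jefferson allocation: P1 12, P2 16, P3 9, P4 8, P5 59, P6 6, P7 12.
P5 has quota 57.959 (lower 57, upper 58) but receives 59 — outside the quota interval.

P5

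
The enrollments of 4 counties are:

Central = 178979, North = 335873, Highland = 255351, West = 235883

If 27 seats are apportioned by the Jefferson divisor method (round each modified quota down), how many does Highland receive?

Standard divisor 1006086/27 ≈ 37262.444; standard quotas: Central 4.803, North 9.014, Highland 6.853, West 6.330.
Rounding down gives 4, 9, 6, 6 = 25 seats, so the divisor must be adjusted.
With modified divisor 34700: modified quotas Central 5.158, North 9.679, Highland 7.359, West 6.798.
Rounding down: Central 5, North 9, Highland 7, West 6 (total 27).
Highland receives 7.

7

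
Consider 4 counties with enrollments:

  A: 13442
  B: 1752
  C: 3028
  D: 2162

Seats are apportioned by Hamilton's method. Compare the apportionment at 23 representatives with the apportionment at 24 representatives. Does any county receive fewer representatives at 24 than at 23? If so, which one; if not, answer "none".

D

At 23 seats: A 15, B 2, C 3, D 3.
At 24 seats: A 16, B 2, C 4, D 2.
D drops from 3 to 2.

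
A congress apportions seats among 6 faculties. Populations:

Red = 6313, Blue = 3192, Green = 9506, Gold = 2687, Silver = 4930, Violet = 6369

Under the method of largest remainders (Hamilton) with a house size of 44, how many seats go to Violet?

Standard divisor: 32997 ÷ 44 ≈ 749.932.
Standard quotas: Red 8.4181, Blue 4.2564, Green 12.6758, Gold 3.5830, Silver 6.5739, Violet 8.4928.
Lower quotas: Red 8, Blue 4, Green 12, Gold 3, Silver 6, Violet 8 (sum 41, leaving 3 seats).
Remainders in descending order: Green 0.6758, Gold 0.5830, Silver 0.5739, Violet 0.4928, Red 0.4181, Blue 0.2564.
The surplus seats go to Green, Gold, Silver.
Violet receives 8.

8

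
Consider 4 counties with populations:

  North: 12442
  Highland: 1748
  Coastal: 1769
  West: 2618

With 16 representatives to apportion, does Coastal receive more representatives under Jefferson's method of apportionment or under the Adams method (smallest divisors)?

Adams

Jefferson: North 12, Highland 1, Coastal 1, West 2.
Adams: North 10, Highland 2, Coastal 2, West 2.
Coastal gets 1 under Jefferson and 2 under Adams.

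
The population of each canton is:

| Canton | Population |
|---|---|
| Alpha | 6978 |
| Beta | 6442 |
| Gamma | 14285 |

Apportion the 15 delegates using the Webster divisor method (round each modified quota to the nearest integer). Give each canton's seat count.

Alpha 4; Beta 3; Gamma 8

Standard divisor 27705/15 ≈ 1847; standard quotas: Alpha 3.778, Beta 3.488, Gamma 7.734.
Rounding to the nearest integer gives Alpha 4, Beta 3, Gamma 8 — total 15, matching the house size, so no adjustment is needed.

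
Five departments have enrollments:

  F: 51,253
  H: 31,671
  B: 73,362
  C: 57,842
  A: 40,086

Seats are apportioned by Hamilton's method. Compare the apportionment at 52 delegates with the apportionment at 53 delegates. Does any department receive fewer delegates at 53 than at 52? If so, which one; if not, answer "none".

none

At 52 seats: F 11, H 6, B 15, C 12, A 8.
At 53 seats: F 11, H 7, B 15, C 12, A 8.
No department's allocation decreased.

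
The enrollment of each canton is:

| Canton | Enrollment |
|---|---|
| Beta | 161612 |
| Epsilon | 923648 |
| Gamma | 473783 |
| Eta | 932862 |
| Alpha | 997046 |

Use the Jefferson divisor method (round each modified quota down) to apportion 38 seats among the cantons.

Standard divisor 3488951/38 ≈ 91814.5; standard quotas: Beta 1.760, Epsilon 10.060, Gamma 5.160, Eta 10.160, Alpha 10.859.
Rounding down gives 1, 10, 5, 10, 10 = 36 seats, so the divisor must be adjusted.
With modified divisor 84400: modified quotas Beta 1.915, Epsilon 10.944, Gamma 5.614, Eta 11.053, Alpha 11.813.
Rounding down: Beta 1, Epsilon 10, Gamma 5, Eta 11, Alpha 11 (total 38).

Beta 1, Epsilon 10, Gamma 5, Eta 11, Alpha 11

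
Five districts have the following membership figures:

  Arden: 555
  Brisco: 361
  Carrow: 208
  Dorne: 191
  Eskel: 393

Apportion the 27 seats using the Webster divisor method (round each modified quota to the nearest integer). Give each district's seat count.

Standard divisor 1708/27 ≈ 63.259; standard quotas: Arden 8.773, Brisco 5.707, Carrow 3.288, Dorne 3.019, Eskel 6.213.
Rounding to the nearest integer gives Arden 9, Brisco 6, Carrow 3, Dorne 3, Eskel 6 — total 27, matching the house size, so no adjustment is needed.

Arden 9; Brisco 6; Carrow 3; Dorne 3; Eskel 6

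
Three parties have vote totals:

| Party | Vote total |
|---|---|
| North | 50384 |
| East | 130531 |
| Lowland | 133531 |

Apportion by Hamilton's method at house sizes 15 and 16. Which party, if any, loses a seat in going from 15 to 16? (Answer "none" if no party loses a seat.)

North

At 15 seats: North 3, East 6, Lowland 6.
At 16 seats: North 2, East 7, Lowland 7.
North drops from 3 to 2.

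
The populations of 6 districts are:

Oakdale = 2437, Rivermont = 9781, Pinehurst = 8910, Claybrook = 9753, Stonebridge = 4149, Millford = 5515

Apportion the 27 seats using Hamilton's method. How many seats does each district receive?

Oakdale=2, Rivermont=6, Pinehurst=6, Claybrook=6, Stonebridge=3, Millford=4

The standard divisor is 40545/27 ≈ 1501.667.
Standard quotas: Oakdale 1.6229, Rivermont 6.5134, Pinehurst 5.9334, Claybrook 6.4948, Stonebridge 2.7629, Millford 3.6726.
Lower quotas: Oakdale 1, Rivermont 6, Pinehurst 5, Claybrook 6, Stonebridge 2, Millford 3 (sum 23, leaving 4 seats).
Remainders in descending order: Pinehurst 0.9334, Stonebridge 0.7629, Millford 0.6726, Oakdale 0.6229, Rivermont 0.5134, Claybrook 0.4948.
The surplus seats go to Pinehurst, Stonebridge, Millford, Oakdale.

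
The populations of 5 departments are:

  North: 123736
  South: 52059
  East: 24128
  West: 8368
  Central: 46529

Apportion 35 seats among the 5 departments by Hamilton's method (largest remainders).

North 17; South 7; East 3; West 1; Central 7

Standard divisor: 254820 ÷ 35 ≈ 7280.571.
Standard quotas: North 16.9954, South 7.1504, East 3.3140, West 1.1494, Central 6.3908.
Lower quotas: North 16, South 7, East 3, West 1, Central 6 (sum 33, leaving 2 seats).
Remainders in descending order: North 0.9954, Central 0.3908, East 0.3140, South 0.1504, West 0.1494.
The surplus seats go to North, Central.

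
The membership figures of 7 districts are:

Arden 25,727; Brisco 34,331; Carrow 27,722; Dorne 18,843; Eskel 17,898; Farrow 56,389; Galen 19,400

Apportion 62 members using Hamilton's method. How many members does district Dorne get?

6

Total 200310; standard divisor 200310/62 ≈ 3230.806.
Standard quotas: Arden 7.9630, Brisco 10.6261, Carrow 8.5805, Dorne 5.8323, Eskel 5.5398, Farrow 17.4535, Galen 6.0047.
Lower quotas: Arden 7, Brisco 10, Carrow 8, Dorne 5, Eskel 5, Farrow 17, Galen 6 (sum 58, leaving 4 seats).
Remainders in descending order: Arden 0.9630, Dorne 0.8323, Brisco 0.6261, Carrow 0.5805, Eskel 0.5398, Farrow 0.4535, Galen 0.0047.
The surplus seats go to Arden, Dorne, Brisco, Carrow.
Dorne receives 6.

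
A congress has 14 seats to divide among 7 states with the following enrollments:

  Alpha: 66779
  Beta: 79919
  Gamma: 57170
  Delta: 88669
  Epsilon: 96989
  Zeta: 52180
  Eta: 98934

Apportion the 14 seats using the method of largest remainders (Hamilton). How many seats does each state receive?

Alpha: 2, Beta: 2, Gamma: 1, Delta: 2, Epsilon: 3, Zeta: 1, Eta: 3

Total 540640; standard divisor 540640/14 ≈ 38617.143.
Standard quotas: Alpha 1.7293, Beta 2.0695, Gamma 1.4804, Delta 2.2961, Epsilon 2.5116, Zeta 1.3512, Eta 2.5619.
Lower quotas: Alpha 1, Beta 2, Gamma 1, Delta 2, Epsilon 2, Zeta 1, Eta 2 (sum 11, leaving 3 seats).
Remainders in descending order: Alpha 0.7293, Eta 0.5619, Epsilon 0.5116, Gamma 0.4804, Zeta 0.3512, Delta 0.2961, Beta 0.0695.
Largest remainders: Alpha, Eta, Epsilon receive the extra seats.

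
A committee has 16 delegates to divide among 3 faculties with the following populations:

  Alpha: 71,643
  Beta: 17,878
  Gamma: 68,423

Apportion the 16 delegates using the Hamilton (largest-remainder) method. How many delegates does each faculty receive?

Standard divisor: 157944 ÷ 16 ≈ 9871.5.
Standard quotas: Alpha 7.2576, Beta 1.8111, Gamma 6.9314.
Lower quotas: Alpha 7, Beta 1, Gamma 6 (sum 14, leaving 2 seats).
Remainders in descending order: Gamma 0.9314, Beta 0.8111, Alpha 0.2576.
The surplus seats go to Gamma, Beta.

Alpha 7, Beta 2, Gamma 7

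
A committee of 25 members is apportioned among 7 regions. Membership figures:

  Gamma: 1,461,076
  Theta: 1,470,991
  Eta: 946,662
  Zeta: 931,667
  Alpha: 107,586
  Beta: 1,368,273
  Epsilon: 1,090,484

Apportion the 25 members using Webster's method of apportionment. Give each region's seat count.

Standard divisor 7376739/25 ≈ 295069.56; standard quotas: Gamma 4.952, Theta 4.985, Eta 3.208, Zeta 3.157, Alpha 0.365, Beta 4.637, Epsilon 3.696.
Rounding to the nearest integer gives Gamma 5, Theta 5, Eta 3, Zeta 3, Alpha 0, Beta 5, Epsilon 4 — total 25, matching the house size, so no adjustment is needed.

Gamma 5, Theta 5, Eta 3, Zeta 3, Alpha 0, Beta 5, Epsilon 4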